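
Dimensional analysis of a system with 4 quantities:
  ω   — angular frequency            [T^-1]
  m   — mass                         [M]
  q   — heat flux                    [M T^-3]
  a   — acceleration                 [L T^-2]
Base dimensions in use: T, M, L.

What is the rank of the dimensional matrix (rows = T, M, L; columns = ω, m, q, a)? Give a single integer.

Exponent matrix [T,M,L] × [ω,m,q,a]:
  T: [-1  0 -3 -2]
  M: [ 0  1  1  0]
  L: [ 0  0  0  1]
Echelon form has 3 nonzero rows (pivots: ω,m,a)

3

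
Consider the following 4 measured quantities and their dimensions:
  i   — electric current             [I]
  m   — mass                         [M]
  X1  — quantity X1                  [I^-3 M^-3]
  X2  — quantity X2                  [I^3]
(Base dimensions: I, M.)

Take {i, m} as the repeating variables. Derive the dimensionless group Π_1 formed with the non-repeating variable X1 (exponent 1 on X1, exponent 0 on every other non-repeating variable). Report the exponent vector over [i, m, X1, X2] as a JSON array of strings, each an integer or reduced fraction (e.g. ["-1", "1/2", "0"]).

["3", "3", "1", "0"]

Write exponents as rows I,M / cols i,m,X1,X2:
  I: [ 1  0 -3  3]
  M: [ 0  1 -3  0]
Echelon form has 2 nonzero rows (pivots: i,m)
Pivot set = {i,m}, free = {X1,X2}
RREF:
  r0: [   1    0   -3    3]
  r1: [   0    1   -3    0]
Fix exponent of X1 at 1, X2 at 0; solve each RREF row for its pivot's exponent:
  r0: exp(i) + (-3)·1 = 0 ⇒ exp(i) = 3
  r1: exp(m) + (-3)·1 = 0 ⇒ exp(m) = 3
Π_1 = i^3 · m^3 · X1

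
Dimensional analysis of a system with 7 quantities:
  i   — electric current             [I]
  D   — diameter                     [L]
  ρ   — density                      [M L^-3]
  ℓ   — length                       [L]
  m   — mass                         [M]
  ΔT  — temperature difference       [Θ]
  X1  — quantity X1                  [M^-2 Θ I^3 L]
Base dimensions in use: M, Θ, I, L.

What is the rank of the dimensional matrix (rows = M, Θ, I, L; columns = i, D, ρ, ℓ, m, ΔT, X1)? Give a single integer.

Write exponents as rows M,Θ,I,L / cols i,D,ρ,ℓ,m,ΔT,X1:
  M: [ 0  0  1  0  1  0 -2]
  Θ: [ 0  0  0  0  0  1  1]
  I: [ 1  0  0  0  0  0  3]
  L: [ 0  1 -3  1  0  0  1]
Row reduction gives pivot columns i,D,ρ,ΔT; rank = 4

4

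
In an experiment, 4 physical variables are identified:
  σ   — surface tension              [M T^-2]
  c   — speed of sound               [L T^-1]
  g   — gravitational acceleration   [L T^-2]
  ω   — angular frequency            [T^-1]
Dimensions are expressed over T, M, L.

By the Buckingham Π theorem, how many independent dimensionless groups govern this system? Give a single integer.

Exponent matrix [T,M,L] × [σ,c,g,ω]:
  T: [-2 -1 -2 -1]
  M: [ 1  0  0  0]
  L: [ 0  1  1  0]
Echelon form has 3 nonzero rows (pivots: σ,c,g)
n=4, r=3 ⇒ 1 dimensionless group

1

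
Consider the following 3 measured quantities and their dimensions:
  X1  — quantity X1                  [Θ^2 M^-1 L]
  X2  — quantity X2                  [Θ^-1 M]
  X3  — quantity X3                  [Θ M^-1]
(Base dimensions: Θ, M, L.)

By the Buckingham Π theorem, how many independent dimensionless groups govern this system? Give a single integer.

Write exponents as rows Θ,M,L / cols X1,X2,X3:
  Θ: [ 2 -1  1]
  M: [-1  1 -1]
  L: [ 1  0  0]
Row reduction gives pivot columns X1,X2; rank = 2
n=3, r=2 ⇒ 1 dimensionless group

1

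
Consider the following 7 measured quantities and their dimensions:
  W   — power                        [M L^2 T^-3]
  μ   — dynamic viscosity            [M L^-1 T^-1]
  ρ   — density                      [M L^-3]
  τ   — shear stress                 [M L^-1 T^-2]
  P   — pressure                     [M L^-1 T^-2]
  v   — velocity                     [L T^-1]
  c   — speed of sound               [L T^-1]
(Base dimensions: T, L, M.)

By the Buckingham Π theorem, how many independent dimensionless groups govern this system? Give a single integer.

4

Write exponents as rows T,L,M / cols W,μ,ρ,τ,P,v,c:
  T: [-3 -1  0 -2 -2 -1 -1]
  L: [ 2 -1 -3 -1 -1  1  1]
  M: [ 1  1  1  1  1  0  0]
RREF → pivots at {W,μ,ρ} ⇒ r = 3
n=7, r=3 ⇒ 4 dimensionless groups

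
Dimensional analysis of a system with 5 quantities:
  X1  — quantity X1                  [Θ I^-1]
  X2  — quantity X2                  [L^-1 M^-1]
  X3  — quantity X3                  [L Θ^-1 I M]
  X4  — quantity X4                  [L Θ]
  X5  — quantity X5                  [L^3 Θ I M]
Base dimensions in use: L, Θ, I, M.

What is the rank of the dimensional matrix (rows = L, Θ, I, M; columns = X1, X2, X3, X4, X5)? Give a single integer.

3

Write exponents as rows L,Θ,I,M / cols X1,X2,X3,X4,X5:
  L: [ 0 -1  1  1  3]
  Θ: [ 1  0 -1  1  1]
  I: [-1  0  1  0  1]
  M: [ 0 -1  1  0  1]
Row reduction gives pivot columns X1,X2,X4; rank = 3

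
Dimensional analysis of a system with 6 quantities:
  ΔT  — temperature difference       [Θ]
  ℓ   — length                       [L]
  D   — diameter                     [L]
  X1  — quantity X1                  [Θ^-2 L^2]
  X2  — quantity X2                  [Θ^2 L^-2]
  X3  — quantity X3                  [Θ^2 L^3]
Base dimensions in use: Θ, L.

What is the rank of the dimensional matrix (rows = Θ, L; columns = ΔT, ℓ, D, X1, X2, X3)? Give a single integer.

2

Exponent matrix [Θ,L] × [ΔT,ℓ,D,X1,X2,X3]:
  Θ: [ 1  0  0 -2  2  2]
  L: [ 0  1  1  2 -2  3]
Row reduction gives pivot columns ΔT,ℓ; rank = 2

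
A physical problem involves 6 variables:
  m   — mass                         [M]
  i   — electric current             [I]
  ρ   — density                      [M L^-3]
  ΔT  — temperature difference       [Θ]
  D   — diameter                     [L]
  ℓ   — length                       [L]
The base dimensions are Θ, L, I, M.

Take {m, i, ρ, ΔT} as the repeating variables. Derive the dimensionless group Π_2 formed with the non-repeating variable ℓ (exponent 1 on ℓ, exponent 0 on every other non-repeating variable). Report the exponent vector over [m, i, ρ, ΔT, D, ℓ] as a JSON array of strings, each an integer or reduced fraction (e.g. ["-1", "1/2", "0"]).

Dimensional matrix (Θ×L×I×M by m×i×ρ×ΔT×D×ℓ):
  Θ: [ 0  0  0  1  0  0]
  L: [ 0  0 -3  0  1  1]
  I: [ 0  1  0  0  0  0]
  M: [ 1  0  1  0  0  0]
Echelon form has 4 nonzero rows (pivots: m,i,ρ,ΔT)
Pivot set = {m,i,ρ,ΔT}, free = {D,ℓ}
RREF:
  r0: [   1    0    0    0  1/3  1/3]
  r1: [   0    1    0    0    0    0]
  r2: [   0    0    1    0 -1/3 -1/3]
  r3: [   0    0    0    1    0    0]
Fix exponent of ℓ at 1, D at 0; solve each RREF row for its pivot's exponent:
  r0: exp(m) + (1/3)·1 = 0 ⇒ exp(m) = -1/3
  r1: exp(i) + (0)·1 = 0 ⇒ exp(i) = 0
  r2: exp(ρ) + (-1/3)·1 = 0 ⇒ exp(ρ) = 1/3
  r3: exp(ΔT) + (0)·1 = 0 ⇒ exp(ΔT) = 0
Π_2 = m^(-1/3) · ρ^(1/3) · ℓ

["-1/3", "0", "1/3", "0", "0", "1"]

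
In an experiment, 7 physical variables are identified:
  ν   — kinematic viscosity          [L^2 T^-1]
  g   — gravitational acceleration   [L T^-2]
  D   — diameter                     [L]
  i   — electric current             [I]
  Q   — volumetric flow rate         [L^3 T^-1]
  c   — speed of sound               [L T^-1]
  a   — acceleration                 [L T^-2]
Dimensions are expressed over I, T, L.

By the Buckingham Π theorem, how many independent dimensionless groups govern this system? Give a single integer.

Write exponents as rows I,T,L / cols ν,g,D,i,Q,c,a:
  I: [ 0  0  0  1  0  0  0]
  T: [-1 -2  0  0 -1 -1 -2]
  L: [ 2  1  1  0  3  1  1]
Row reduction gives pivot columns ν,g,i; rank = 3
Π count = n − r = 7 − 3 = 4

4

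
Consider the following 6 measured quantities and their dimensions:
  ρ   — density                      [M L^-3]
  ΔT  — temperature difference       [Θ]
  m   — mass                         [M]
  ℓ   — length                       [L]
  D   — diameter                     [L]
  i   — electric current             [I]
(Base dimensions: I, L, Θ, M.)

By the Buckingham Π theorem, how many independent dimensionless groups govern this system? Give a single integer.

Write exponents as rows I,L,Θ,M / cols ρ,ΔT,m,ℓ,D,i:
  I: [ 0  0  0  0  0  1]
  L: [-3  0  0  1  1  0]
  Θ: [ 0  1  0  0  0  0]
  M: [ 1  0  1  0  0  0]
RREF → pivots at {ρ,ΔT,m,i} ⇒ r = 4
Π count = n − r = 6 − 4 = 2

2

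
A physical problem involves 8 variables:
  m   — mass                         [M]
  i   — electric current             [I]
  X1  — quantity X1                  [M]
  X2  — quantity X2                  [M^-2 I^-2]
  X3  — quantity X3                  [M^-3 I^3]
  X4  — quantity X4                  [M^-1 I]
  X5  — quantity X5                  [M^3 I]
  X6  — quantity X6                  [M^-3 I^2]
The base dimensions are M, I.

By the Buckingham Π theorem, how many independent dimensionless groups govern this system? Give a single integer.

6

Dimensional matrix (M×I by m×i×X1×X2×X3×X4×X5×X6):
  M: [ 1  0  1 -2 -3 -1  3 -3]
  I: [ 0  1  0 -2  3  1  1  2]
RREF → pivots at {m,i} ⇒ r = 2
n=8, r=2 ⇒ 6 dimensionless groups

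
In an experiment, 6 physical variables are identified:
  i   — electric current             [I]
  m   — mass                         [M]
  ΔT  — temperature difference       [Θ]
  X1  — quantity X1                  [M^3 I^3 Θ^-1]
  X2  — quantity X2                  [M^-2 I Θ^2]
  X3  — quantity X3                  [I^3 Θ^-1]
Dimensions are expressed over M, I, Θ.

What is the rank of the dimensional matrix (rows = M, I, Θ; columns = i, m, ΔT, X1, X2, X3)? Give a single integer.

3

Write exponents as rows M,I,Θ / cols i,m,ΔT,X1,X2,X3:
  M: [ 0  1  0  3 -2  0]
  I: [ 1  0  0  3  1  3]
  Θ: [ 0  0  1 -1  2 -1]
Row reduction gives pivot columns i,m,ΔT; rank = 3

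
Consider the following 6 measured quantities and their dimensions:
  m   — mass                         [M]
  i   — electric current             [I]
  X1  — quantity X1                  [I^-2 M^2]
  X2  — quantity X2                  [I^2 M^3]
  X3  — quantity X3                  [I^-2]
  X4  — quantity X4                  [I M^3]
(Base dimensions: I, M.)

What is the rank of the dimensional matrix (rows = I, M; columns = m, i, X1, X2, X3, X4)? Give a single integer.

2

Write exponents as rows I,M / cols m,i,X1,X2,X3,X4:
  I: [ 0  1 -2  2 -2  1]
  M: [ 1  0  2  3  0  3]
Echelon form has 2 nonzero rows (pivots: m,i)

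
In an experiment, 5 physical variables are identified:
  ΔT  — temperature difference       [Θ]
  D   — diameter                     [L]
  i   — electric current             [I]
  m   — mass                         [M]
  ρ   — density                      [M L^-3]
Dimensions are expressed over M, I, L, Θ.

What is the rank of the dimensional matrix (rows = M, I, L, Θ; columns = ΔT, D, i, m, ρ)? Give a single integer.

4

Write exponents as rows M,I,L,Θ / cols ΔT,D,i,m,ρ:
  M: [ 0  0  0  1  1]
  I: [ 0  0  1  0  0]
  L: [ 0  1  0  0 -3]
  Θ: [ 1  0  0  0  0]
Echelon form has 4 nonzero rows (pivots: ΔT,D,i,m)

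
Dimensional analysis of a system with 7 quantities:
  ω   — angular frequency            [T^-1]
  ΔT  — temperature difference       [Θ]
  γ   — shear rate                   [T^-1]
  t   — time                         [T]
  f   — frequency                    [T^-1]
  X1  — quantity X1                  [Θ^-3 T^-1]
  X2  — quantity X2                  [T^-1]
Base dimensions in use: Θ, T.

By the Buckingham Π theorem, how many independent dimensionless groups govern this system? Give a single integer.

5

Exponent matrix [Θ,T] × [ω,ΔT,γ,t,f,X1,X2]:
  Θ: [ 0  1  0  0  0 -3  0]
  T: [-1  0 -1  1 -1 -1 -1]
RREF → pivots at {ω,ΔT} ⇒ r = 2
Π count = n − r = 7 − 2 = 5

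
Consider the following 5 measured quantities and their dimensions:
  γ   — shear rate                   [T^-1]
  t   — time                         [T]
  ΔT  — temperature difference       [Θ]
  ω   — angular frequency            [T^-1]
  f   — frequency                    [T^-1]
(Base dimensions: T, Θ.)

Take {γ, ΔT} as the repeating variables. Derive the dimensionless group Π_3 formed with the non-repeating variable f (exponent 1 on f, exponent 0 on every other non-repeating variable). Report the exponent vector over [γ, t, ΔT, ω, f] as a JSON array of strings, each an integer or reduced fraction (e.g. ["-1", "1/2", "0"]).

["-1", "0", "0", "0", "1"]

Write exponents as rows T,Θ / cols γ,t,ΔT,ω,f:
  T: [-1  1  0 -1 -1]
  Θ: [ 0  0  1  0  0]
RREF → pivots at {γ,ΔT} ⇒ r = 2
Repeat: γ,ΔT; free: t,ω,f
RREF:
  r0: [   1   -1    0    1    1]
  r1: [   0    0    1    0    0]
Fix exponent of f at 1, t at 0, ω at 0; solve each RREF row for its pivot's exponent:
  r0: exp(γ) + (1)·1 = 0 ⇒ exp(γ) = -1
  r1: exp(ΔT) + (0)·1 = 0 ⇒ exp(ΔT) = 0
Π_3 = γ^-1 · f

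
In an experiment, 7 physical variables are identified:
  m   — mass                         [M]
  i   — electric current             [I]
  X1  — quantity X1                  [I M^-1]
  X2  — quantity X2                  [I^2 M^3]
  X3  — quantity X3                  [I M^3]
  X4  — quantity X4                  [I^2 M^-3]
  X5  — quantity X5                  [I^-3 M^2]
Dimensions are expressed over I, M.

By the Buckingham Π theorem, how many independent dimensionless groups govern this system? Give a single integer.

5

Dimensional matrix (I×M by m×i×X1×X2×X3×X4×X5):
  I: [ 0  1  1  2  1  2 -3]
  M: [ 1  0 -1  3  3 -3  2]
RREF → pivots at {m,i} ⇒ r = 2
n=7, r=2 ⇒ 5 dimensionless groups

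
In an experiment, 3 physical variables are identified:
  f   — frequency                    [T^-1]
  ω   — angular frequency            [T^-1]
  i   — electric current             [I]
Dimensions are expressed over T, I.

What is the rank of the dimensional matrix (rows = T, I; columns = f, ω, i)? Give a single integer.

Write exponents as rows T,I / cols f,ω,i:
  T: [-1 -1  0]
  I: [ 0  0  1]
Row reduction gives pivot columns f,i; rank = 2

2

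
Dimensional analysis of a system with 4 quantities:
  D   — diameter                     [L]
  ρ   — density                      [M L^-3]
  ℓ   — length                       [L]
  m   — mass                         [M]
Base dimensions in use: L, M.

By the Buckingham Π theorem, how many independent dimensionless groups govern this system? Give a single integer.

Dimensional matrix (L×M by D×ρ×ℓ×m):
  L: [ 1 -3  1  0]
  M: [ 0  1  0  1]
Echelon form has 2 nonzero rows (pivots: D,ρ)
4 vars − rank 2 = 2 Π groups

2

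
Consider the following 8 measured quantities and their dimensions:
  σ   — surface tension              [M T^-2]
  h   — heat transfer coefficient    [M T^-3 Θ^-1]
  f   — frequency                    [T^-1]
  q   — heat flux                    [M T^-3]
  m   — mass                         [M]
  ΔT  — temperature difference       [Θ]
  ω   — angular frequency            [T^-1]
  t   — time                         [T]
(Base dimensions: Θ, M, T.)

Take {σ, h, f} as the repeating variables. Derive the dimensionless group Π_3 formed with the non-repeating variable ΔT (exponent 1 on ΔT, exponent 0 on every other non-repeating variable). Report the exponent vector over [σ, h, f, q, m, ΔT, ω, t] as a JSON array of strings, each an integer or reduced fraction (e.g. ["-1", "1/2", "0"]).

Write exponents as rows Θ,M,T / cols σ,h,f,q,m,ΔT,ω,t:
  Θ: [ 0 -1  0  0  0  1  0  0]
  M: [ 1  1  0  1  1  0  0  0]
  T: [-2 -3 -1 -3  0  0 -1  1]
RREF → pivots at {σ,h,f} ⇒ r = 3
Pivot set = {σ,h,f}, free = {q,m,ΔT,ω,t}
RREF:
  r0: [   1    0    0    1    1    1    0    0]
  r1: [   0    1    0    0    0   -1    0    0]
  r2: [   0    0    1    1   -2    1    1   -1]
Fix exponent of ΔT at 1, q at 0, m at 0, ω at 0, t at 0; solve each RREF row for its pivot's exponent:
  r0: exp(σ) + (1)·1 = 0 ⇒ exp(σ) = -1
  r1: exp(h) + (-1)·1 = 0 ⇒ exp(h) = 1
  r2: exp(f) + (1)·1 = 0 ⇒ exp(f) = -1
Π_3 = σ^-1 · h · f^-1 · ΔT

["-1", "1", "-1", "0", "0", "1", "0", "0"]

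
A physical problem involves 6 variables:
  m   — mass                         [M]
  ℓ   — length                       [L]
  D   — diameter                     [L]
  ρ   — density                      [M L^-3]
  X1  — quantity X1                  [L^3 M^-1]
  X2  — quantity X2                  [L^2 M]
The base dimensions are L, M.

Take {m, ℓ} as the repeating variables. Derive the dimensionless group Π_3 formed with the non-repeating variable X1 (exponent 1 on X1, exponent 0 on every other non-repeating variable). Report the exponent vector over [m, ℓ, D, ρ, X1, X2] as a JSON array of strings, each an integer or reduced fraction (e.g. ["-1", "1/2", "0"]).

["1", "-3", "0", "0", "1", "0"]

Write exponents as rows L,M / cols m,ℓ,D,ρ,X1,X2:
  L: [ 0  1  1 -3  3  2]
  M: [ 1  0  0  1 -1  1]
RREF → pivots at {m,ℓ} ⇒ r = 2
Pivot set = {m,ℓ}, free = {D,ρ,X1,X2}
RREF:
  r0: [   1    0    0    1   -1    1]
  r1: [   0    1    1   -3    3    2]
Fix exponent of X1 at 1, D at 0, ρ at 0, X2 at 0; solve each RREF row for its pivot's exponent:
  r0: exp(m) + (-1)·1 = 0 ⇒ exp(m) = 1
  r1: exp(ℓ) + (3)·1 = 0 ⇒ exp(ℓ) = -3
Π_3 = m · ℓ^-3 · X1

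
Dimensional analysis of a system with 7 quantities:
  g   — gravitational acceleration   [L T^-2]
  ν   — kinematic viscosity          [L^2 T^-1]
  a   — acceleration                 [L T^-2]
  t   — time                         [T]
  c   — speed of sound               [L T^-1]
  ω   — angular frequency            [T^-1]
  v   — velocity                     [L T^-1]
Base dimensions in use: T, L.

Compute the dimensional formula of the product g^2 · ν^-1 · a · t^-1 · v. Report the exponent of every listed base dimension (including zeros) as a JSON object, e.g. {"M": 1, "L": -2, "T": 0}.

Write exponents as rows T,L / cols g,ν,a,t,c,ω,v:
  T: [-2 -1 -2  1 -1 -1 -1]
  L: [ 1  2  1  0  1  0  1]
  [T]: (2)·-2+(-1)·-1+(1)·-2+(-1)·1+(1)·-1 = -7
  [L]: (2)·1+(-1)·2+(1)·1+(-1)·0+(1)·1 = 2
⇒ T^-7 L^2

{"T": -7, "L": 2}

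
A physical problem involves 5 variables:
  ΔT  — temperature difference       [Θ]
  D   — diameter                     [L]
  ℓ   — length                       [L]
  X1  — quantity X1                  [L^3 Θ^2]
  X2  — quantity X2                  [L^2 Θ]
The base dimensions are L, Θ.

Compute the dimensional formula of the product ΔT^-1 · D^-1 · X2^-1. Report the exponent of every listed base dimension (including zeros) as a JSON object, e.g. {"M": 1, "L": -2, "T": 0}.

{"L": -3, "Θ": -2}

Dimensional matrix (L×Θ by ΔT×D×ℓ×X1×X2):
  L: [ 0  1  1  3  2]
  Θ: [ 1  0  0  2  1]
  [L]: (-1)·0+(-1)·1+(-1)·2 = -3
  [Θ]: (-1)·1+(-1)·0+(-1)·1 = -2
⇒ L^-3 Θ^-2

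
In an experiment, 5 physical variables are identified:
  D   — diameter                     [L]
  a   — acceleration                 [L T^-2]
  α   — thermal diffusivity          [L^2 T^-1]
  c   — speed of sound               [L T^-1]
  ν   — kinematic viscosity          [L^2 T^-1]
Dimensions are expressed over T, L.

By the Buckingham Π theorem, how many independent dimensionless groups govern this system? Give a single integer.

3

Exponent matrix [T,L] × [D,a,α,c,ν]:
  T: [ 0 -2 -1 -1 -1]
  L: [ 1  1  2  1  2]
Echelon form has 2 nonzero rows (pivots: D,a)
Π count = n − r = 5 − 2 = 3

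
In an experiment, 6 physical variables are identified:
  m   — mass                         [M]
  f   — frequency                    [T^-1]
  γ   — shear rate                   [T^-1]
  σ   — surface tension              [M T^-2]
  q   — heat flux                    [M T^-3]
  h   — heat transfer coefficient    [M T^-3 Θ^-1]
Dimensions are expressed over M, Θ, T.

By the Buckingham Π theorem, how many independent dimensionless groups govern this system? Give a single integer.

Exponent matrix [M,Θ,T] × [m,f,γ,σ,q,h]:
  M: [ 1  0  0  1  1  1]
  Θ: [ 0  0  0  0  0 -1]
  T: [ 0 -1 -1 -2 -3 -3]
RREF → pivots at {m,f,h} ⇒ r = 3
6 vars − rank 3 = 3 Π groups

3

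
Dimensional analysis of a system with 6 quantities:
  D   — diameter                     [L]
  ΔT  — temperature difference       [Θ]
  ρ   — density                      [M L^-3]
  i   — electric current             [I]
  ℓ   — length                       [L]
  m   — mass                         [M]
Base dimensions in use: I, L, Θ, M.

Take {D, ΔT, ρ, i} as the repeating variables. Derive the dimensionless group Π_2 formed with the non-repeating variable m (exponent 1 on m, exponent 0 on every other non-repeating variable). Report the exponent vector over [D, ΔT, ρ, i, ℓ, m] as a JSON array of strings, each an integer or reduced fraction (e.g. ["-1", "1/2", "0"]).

Write exponents as rows I,L,Θ,M / cols D,ΔT,ρ,i,ℓ,m:
  I: [ 0  0  0  1  0  0]
  L: [ 1  0 -3  0  1  0]
  Θ: [ 0  1  0  0  0  0]
  M: [ 0  0  1  0  0  1]
RREF → pivots at {D,ΔT,ρ,i} ⇒ r = 4
Repeat: D,ΔT,ρ,i; free: ℓ,m
RREF:
  r0: [   1    0    0    0    1    3]
  r1: [   0    1    0    0    0    0]
  r2: [   0    0    1    0    0    1]
  r3: [   0    0    0    1    0    0]
Fix exponent of m at 1, ℓ at 0; solve each RREF row for its pivot's exponent:
  r0: exp(D) + (3)·1 = 0 ⇒ exp(D) = -3
  r1: exp(ΔT) + (0)·1 = 0 ⇒ exp(ΔT) = 0
  r2: exp(ρ) + (1)·1 = 0 ⇒ exp(ρ) = -1
  r3: exp(i) + (0)·1 = 0 ⇒ exp(i) = 0
Π_2 = D^-3 · ρ^-1 · m

["-3", "0", "-1", "0", "0", "1"]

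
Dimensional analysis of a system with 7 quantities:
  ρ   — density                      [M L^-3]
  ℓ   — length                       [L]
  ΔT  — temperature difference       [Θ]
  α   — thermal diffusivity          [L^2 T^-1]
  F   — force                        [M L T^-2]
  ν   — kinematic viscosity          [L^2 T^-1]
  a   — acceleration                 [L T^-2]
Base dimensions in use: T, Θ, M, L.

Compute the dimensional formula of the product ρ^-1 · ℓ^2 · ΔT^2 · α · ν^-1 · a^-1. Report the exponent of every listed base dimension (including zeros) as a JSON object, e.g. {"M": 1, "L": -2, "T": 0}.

Dimensional matrix (T×Θ×M×L by ρ×ℓ×ΔT×α×F×ν×a):
  T: [ 0  0  0 -1 -2 -1 -2]
  Θ: [ 0  0  1  0  0  0  0]
  M: [ 1  0  0  0  1  0  0]
  L: [-3  1  0  2  1  2  1]
  [T]: (-1)·0+(2)·0+(2)·0+(1)·-1+(-1)·-1+(-1)·-2 = 2
  [Θ]: (-1)·0+(2)·0+(2)·1+(1)·0+(-1)·0+(-1)·0 = 2
  [M]: (-1)·1+(2)·0+(2)·0+(1)·0+(-1)·0+(-1)·0 = -1
  [L]: (-1)·-3+(2)·1+(2)·0+(1)·2+(-1)·2+(-1)·1 = 4
⇒ T^2 Θ^2 M^-1 L^4

{"T": 2, "Θ": 2, "M": -1, "L": 4}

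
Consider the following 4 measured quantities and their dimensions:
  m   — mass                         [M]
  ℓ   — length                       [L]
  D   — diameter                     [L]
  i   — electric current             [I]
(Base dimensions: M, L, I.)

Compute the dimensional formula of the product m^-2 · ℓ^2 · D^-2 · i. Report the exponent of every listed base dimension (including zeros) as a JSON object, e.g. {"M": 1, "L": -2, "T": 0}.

{"M": -2, "L": 0, "I": 1}

Write exponents as rows M,L,I / cols m,ℓ,D,i:
  M: [ 1  0  0  0]
  L: [ 0  1  1  0]
  I: [ 0  0  0  1]
  [M]: (-2)·1+(2)·0+(-2)·0+(1)·0 = -2
  [L]: (-2)·0+(2)·1+(-2)·1+(1)·0 = 0
  [I]: (-2)·0+(2)·0+(-2)·0+(1)·1 = 1
⇒ M^-2 I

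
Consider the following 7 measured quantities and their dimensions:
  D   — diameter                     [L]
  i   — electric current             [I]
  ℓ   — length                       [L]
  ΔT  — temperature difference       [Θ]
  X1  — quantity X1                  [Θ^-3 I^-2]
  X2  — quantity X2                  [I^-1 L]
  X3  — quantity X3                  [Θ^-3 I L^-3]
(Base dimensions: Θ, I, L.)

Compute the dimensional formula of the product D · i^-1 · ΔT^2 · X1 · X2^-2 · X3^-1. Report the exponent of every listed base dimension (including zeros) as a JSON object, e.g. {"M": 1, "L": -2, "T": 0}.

Exponent matrix [Θ,I,L] × [D,i,ℓ,ΔT,X1,X2,X3]:
  Θ: [ 0  0  0  1 -3  0 -3]
  I: [ 0  1  0  0 -2 -1  1]
  L: [ 1  0  1  0  0  1 -3]
  [Θ]: (1)·0+(-1)·0+(2)·1+(1)·-3+(-2)·0+(-1)·-3 = 2
  [I]: (1)·0+(-1)·1+(2)·0+(1)·-2+(-2)·-1+(-1)·1 = -2
  [L]: (1)·1+(-1)·0+(2)·0+(1)·0+(-2)·1+(-1)·-3 = 2
⇒ Θ^2 I^-2 L^2

{"Θ": 2, "I": -2, "L": 2}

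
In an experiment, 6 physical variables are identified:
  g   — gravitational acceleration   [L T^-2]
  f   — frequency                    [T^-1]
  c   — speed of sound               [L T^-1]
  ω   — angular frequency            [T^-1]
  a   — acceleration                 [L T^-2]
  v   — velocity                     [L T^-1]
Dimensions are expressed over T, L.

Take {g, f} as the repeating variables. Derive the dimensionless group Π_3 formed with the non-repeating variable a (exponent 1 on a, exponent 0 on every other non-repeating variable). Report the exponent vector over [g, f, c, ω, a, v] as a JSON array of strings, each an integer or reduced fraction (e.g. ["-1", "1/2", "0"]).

Exponent matrix [T,L] × [g,f,c,ω,a,v]:
  T: [-2 -1 -1 -1 -2 -1]
  L: [ 1  0  1  0  1  1]
Row reduction gives pivot columns g,f; rank = 2
Pivot set = {g,f}, free = {c,ω,a,v}
RREF:
  r0: [   1    0    1    0    1    1]
  r1: [   0    1   -1    1    0   -1]
Fix exponent of a at 1, c at 0, ω at 0, v at 0; solve each RREF row for its pivot's exponent:
  r0: exp(g) + (1)·1 = 0 ⇒ exp(g) = -1
  r1: exp(f) + (0)·1 = 0 ⇒ exp(f) = 0
Π_3 = g^-1 · a

["-1", "0", "0", "0", "1", "0"]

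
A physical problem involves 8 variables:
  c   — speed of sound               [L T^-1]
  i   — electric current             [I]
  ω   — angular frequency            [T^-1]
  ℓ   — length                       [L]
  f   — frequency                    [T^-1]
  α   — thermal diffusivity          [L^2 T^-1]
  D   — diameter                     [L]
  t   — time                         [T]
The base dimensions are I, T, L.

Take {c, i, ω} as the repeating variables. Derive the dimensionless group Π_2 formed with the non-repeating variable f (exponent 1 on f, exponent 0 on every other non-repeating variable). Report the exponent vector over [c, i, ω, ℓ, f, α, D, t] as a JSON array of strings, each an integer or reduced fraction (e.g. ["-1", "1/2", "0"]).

Exponent matrix [I,T,L] × [c,i,ω,ℓ,f,α,D,t]:
  I: [ 0  1  0  0  0  0  0  0]
  T: [-1  0 -1  0 -1 -1  0  1]
  L: [ 1  0  0  1  0  2  1  0]
Echelon form has 3 nonzero rows (pivots: c,i,ω)
Repeat: c,i,ω; free: ℓ,f,α,D,t
RREF:
  r0: [   1    0    0    1    0    2    1    0]
  r1: [   0    1    0    0    0    0    0    0]
  r2: [   0    0    1   -1    1   -1   -1   -1]
Fix exponent of f at 1, ℓ at 0, α at 0, D at 0, t at 0; solve each RREF row for its pivot's exponent:
  r0: exp(c) + (0)·1 = 0 ⇒ exp(c) = 0
  r1: exp(i) + (0)·1 = 0 ⇒ exp(i) = 0
  r2: exp(ω) + (1)·1 = 0 ⇒ exp(ω) = -1
Π_2 = ω^-1 · f

["0", "0", "-1", "0", "1", "0", "0", "0"]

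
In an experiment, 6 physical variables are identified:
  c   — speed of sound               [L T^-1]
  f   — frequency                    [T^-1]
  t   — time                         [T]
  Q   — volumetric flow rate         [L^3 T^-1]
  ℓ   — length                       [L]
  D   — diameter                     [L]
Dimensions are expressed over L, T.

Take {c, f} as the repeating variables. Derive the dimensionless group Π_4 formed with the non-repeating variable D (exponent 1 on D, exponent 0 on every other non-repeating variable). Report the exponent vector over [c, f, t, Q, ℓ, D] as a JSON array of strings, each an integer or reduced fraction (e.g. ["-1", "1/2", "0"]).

["-1", "1", "0", "0", "0", "1"]

Exponent matrix [L,T] × [c,f,t,Q,ℓ,D]:
  L: [ 1  0  0  3  1  1]
  T: [-1 -1  1 -1  0  0]
Echelon form has 2 nonzero rows (pivots: c,f)
Repeat: c,f; free: t,Q,ℓ,D
RREF:
  r0: [   1    0    0    3    1    1]
  r1: [   0    1   -1   -2   -1   -1]
Fix exponent of D at 1, t at 0, Q at 0, ℓ at 0; solve each RREF row for its pivot's exponent:
  r0: exp(c) + (1)·1 = 0 ⇒ exp(c) = -1
  r1: exp(f) + (-1)·1 = 0 ⇒ exp(f) = 1
Π_4 = c^-1 · f · D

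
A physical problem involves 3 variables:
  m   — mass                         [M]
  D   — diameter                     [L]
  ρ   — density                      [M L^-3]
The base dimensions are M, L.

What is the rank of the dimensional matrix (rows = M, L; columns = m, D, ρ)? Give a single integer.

2

Exponent matrix [M,L] × [m,D,ρ]:
  M: [ 1  0  1]
  L: [ 0  1 -3]
Echelon form has 2 nonzero rows (pivots: m,D)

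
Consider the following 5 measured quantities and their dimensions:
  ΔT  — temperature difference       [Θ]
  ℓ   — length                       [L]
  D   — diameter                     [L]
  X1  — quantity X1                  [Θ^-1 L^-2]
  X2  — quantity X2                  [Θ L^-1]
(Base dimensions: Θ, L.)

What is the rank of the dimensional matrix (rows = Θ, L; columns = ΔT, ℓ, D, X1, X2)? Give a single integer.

2

Write exponents as rows Θ,L / cols ΔT,ℓ,D,X1,X2:
  Θ: [ 1  0  0 -1  1]
  L: [ 0  1  1 -2 -1]
Echelon form has 2 nonzero rows (pivots: ΔT,ℓ)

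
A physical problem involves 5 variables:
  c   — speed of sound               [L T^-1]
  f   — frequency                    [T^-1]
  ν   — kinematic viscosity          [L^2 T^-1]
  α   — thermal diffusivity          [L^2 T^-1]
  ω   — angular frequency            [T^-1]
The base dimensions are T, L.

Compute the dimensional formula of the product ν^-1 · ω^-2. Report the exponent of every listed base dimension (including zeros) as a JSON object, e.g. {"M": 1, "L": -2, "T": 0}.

{"T": 3, "L": -2}

Dimensional matrix (T×L by c×f×ν×α×ω):
  T: [-1 -1 -1 -1 -1]
  L: [ 1  0  2  2  0]
  [T]: (-1)·-1+(-2)·-1 = 3
  [L]: (-1)·2+(-2)·0 = -2
⇒ T^3 L^-2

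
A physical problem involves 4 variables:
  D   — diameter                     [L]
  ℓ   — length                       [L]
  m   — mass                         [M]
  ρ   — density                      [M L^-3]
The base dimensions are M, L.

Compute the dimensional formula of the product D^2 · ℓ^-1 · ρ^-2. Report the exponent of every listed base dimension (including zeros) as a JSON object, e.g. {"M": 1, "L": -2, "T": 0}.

{"M": -2, "L": 7}

Write exponents as rows M,L / cols D,ℓ,m,ρ:
  M: [ 0  0  1  1]
  L: [ 1  1  0 -3]
  [M]: (2)·0+(-1)·0+(-2)·1 = -2
  [L]: (2)·1+(-1)·1+(-2)·-3 = 7
⇒ M^-2 L^7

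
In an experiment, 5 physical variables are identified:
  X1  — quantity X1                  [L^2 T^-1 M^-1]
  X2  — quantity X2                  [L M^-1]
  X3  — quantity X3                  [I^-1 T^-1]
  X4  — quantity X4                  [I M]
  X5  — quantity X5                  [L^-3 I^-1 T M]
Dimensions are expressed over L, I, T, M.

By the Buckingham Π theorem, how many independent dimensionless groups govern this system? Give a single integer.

Dimensional matrix (L×I×T×M by X1×X2×X3×X4×X5):
  L: [ 2  1  0  0 -3]
  I: [ 0  0 -1  1 -1]
  T: [-1  0 -1  0  1]
  M: [-1 -1  0  1  1]
RREF → pivots at {X1,X2,X3} ⇒ r = 3
5 vars − rank 3 = 2 Π groups

2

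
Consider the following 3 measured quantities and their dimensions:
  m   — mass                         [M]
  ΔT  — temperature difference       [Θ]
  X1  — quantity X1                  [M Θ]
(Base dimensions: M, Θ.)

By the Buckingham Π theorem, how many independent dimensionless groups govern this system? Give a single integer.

Dimensional matrix (M×Θ by m×ΔT×X1):
  M: [ 1  0  1]
  Θ: [ 0  1  1]
RREF → pivots at {m,ΔT} ⇒ r = 2
Π count = n − r = 3 − 2 = 1

1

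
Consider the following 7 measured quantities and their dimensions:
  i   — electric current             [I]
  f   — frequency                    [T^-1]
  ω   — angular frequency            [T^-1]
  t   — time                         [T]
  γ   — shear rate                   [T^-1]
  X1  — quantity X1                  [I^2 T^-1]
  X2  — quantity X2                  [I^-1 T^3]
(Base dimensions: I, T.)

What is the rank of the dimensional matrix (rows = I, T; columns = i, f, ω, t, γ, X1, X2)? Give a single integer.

2

Dimensional matrix (I×T by i×f×ω×t×γ×X1×X2):
  I: [ 1  0  0  0  0  2 -1]
  T: [ 0 -1 -1  1 -1 -1  3]
Row reduction gives pivot columns i,f; rank = 2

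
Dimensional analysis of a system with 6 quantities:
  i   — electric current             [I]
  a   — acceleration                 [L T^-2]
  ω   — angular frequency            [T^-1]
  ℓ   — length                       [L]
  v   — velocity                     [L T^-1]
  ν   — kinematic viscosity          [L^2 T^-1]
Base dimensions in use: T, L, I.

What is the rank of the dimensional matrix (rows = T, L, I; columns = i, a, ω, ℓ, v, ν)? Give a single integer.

Exponent matrix [T,L,I] × [i,a,ω,ℓ,v,ν]:
  T: [ 0 -2 -1  0 -1 -1]
  L: [ 0  1  0  1  1  2]
  I: [ 1  0  0  0  0  0]
Row reduction gives pivot columns i,a,ω; rank = 3

3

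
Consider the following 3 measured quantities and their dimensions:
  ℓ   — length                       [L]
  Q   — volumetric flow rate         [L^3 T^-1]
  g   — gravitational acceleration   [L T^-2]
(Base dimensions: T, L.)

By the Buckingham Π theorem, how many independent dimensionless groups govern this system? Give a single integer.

Exponent matrix [T,L] × [ℓ,Q,g]:
  T: [ 0 -1 -2]
  L: [ 1  3  1]
RREF → pivots at {ℓ,Q} ⇒ r = 2
Π count = n − r = 3 − 2 = 1

1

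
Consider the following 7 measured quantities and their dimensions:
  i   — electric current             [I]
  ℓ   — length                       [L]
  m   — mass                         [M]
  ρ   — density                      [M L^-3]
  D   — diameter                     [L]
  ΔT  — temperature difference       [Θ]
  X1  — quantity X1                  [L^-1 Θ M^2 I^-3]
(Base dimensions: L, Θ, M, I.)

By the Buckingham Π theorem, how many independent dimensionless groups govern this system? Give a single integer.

Dimensional matrix (L×Θ×M×I by i×ℓ×m×ρ×D×ΔT×X1):
  L: [ 0  1  0 -3  1  0 -1]
  Θ: [ 0  0  0  0  0  1  1]
  M: [ 0  0  1  1  0  0  2]
  I: [ 1  0  0  0  0  0 -3]
Row reduction gives pivot columns i,ℓ,m,ΔT; rank = 4
7 vars − rank 4 = 3 Π groups

3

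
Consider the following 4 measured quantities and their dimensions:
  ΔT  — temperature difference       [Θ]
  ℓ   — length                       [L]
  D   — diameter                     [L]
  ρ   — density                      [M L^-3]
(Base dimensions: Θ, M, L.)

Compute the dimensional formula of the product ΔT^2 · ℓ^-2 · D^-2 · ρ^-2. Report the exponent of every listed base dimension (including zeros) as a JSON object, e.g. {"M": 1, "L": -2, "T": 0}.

{"Θ": 2, "M": -2, "L": 2}

Exponent matrix [Θ,M,L] × [ΔT,ℓ,D,ρ]:
  Θ: [ 1  0  0  0]
  M: [ 0  0  0  1]
  L: [ 0  1  1 -3]
  [Θ]: (2)·1+(-2)·0+(-2)·0+(-2)·0 = 2
  [M]: (2)·0+(-2)·0+(-2)·0+(-2)·1 = -2
  [L]: (2)·0+(-2)·1+(-2)·1+(-2)·-3 = 2
⇒ Θ^2 M^-2 L^2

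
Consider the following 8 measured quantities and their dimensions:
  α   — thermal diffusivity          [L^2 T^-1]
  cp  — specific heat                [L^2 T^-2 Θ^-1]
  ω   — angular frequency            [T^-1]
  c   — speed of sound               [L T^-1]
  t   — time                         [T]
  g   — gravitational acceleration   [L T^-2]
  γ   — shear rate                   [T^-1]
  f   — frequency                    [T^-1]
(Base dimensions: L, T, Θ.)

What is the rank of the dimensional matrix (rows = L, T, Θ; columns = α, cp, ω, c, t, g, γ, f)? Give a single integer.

Write exponents as rows L,T,Θ / cols α,cp,ω,c,t,g,γ,f:
  L: [ 2  2  0  1  0  1  0  0]
  T: [-1 -2 -1 -1  1 -2 -1 -1]
  Θ: [ 0 -1  0  0  0  0  0  0]
RREF → pivots at {α,cp,ω} ⇒ r = 3

3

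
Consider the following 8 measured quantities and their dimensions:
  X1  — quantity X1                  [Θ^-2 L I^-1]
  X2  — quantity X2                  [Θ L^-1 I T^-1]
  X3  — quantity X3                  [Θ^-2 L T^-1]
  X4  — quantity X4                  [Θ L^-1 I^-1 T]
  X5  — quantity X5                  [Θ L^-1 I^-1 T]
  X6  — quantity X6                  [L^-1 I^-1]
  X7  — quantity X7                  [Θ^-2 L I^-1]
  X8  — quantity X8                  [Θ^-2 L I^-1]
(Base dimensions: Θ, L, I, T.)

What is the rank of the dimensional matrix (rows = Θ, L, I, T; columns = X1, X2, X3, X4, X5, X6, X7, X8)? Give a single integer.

3

Write exponents as rows Θ,L,I,T / cols X1,X2,X3,X4,X5,X6,X7,X8:
  Θ: [-2  1 -2  1  1  0 -2 -2]
  L: [ 1 -1  1 -1 -1 -1  1  1]
  I: [-1  1  0 -1 -1 -1 -1 -1]
  T: [ 0 -1 -1  1  1  0  0  0]
Row reduction gives pivot columns X1,X2,X3; rank = 3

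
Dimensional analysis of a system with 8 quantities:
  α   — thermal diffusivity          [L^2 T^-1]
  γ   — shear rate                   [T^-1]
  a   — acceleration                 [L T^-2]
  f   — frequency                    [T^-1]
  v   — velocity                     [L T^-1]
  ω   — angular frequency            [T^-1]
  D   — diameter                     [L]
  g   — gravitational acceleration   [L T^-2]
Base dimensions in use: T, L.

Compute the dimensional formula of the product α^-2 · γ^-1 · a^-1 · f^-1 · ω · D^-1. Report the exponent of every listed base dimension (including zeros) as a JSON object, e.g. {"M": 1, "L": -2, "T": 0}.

Dimensional matrix (T×L by α×γ×a×f×v×ω×D×g):
  T: [-1 -1 -2 -1 -1 -1  0 -2]
  L: [ 2  0  1  0  1  0  1  1]
  [T]: (-2)·-1+(-1)·-1+(-1)·-2+(-1)·-1+(1)·-1+(-1)·0 = 5
  [L]: (-2)·2+(-1)·0+(-1)·1+(-1)·0+(1)·0+(-1)·1 = -6
⇒ T^5 L^-6

{"T": 5, "L": -6}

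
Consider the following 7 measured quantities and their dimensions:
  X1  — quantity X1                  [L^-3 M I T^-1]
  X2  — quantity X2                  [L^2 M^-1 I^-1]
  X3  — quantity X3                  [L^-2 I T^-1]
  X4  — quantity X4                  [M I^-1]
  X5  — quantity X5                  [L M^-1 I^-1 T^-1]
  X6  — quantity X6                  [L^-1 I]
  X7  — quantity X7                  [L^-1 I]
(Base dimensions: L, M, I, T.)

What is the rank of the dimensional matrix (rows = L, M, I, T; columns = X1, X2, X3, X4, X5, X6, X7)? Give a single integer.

3

Dimensional matrix (L×M×I×T by X1×X2×X3×X4×X5×X6×X7):
  L: [-3  2 -2  0  1 -1 -1]
  M: [ 1 -1  0  1 -1  0  0]
  I: [ 1 -1  1 -1 -1  1  1]
  T: [-1  0 -1  0 -1  0  0]
Row reduction gives pivot columns X1,X2,X3; rank = 3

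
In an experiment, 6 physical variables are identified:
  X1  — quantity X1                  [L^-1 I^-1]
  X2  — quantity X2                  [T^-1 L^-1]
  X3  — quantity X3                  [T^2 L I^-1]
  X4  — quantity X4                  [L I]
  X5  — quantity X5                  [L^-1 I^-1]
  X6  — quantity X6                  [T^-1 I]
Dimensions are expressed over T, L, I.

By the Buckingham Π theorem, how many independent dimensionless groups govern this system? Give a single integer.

4

Write exponents as rows T,L,I / cols X1,X2,X3,X4,X5,X6:
  T: [ 0 -1  2  0  0 -1]
  L: [-1 -1  1  1 -1  0]
  I: [-1  0 -1  1 -1  1]
RREF → pivots at {X1,X2} ⇒ r = 2
6 vars − rank 2 = 4 Π groups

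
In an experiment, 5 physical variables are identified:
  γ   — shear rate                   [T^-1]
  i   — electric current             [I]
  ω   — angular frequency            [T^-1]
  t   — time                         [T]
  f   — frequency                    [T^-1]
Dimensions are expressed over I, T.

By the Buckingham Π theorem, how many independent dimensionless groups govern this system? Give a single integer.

3

Write exponents as rows I,T / cols γ,i,ω,t,f:
  I: [ 0  1  0  0  0]
  T: [-1  0 -1  1 -1]
Row reduction gives pivot columns γ,i; rank = 2
5 vars − rank 2 = 3 Π groups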